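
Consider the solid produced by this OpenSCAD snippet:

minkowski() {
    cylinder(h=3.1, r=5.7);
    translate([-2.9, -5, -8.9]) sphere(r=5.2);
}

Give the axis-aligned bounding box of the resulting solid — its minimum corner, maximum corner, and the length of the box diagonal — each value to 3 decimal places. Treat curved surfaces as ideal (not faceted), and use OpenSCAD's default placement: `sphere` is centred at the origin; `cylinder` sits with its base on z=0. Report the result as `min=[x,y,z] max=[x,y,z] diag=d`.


min=[-13.800,-15.900,-14.100] max=[8.000,5.900,-0.600] diag=33.656

A = translate([-2.9, -5, -8.9]) sphere(r=5.2) → bbox [-8.1,-10.2,-14.1] .. [2.3,0.2,-3.7]
B = cylinder(h=3.1, r=5.7) → bbox [-5.7,-5.7,0] .. [5.7,5.7,3.1]
lo = A.lo+B.lo = [-8.1-5.7, -10.2-5.7, -14.1+0] = [-13.800,-15.900,-14.100]
hi = A.hi+B.hi = [2.3+5.7, 0.2+5.7, -3.7+3.1] = [8.000,5.900,-0.600]
diag = √(21.8²+21.8²+13.5²) = √1132.73 = 33.656


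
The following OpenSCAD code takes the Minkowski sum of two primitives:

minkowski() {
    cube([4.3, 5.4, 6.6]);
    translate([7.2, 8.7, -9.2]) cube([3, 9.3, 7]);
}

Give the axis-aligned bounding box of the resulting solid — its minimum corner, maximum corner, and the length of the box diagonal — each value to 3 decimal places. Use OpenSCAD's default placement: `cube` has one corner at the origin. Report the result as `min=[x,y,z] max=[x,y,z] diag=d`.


A = translate([7.2, 8.7, -9.2]) cube([3, 9.3, 7]) → bbox [7.2,8.7,-9.2] .. [10.2,18,-2.2]
B = cube([4.3, 5.4, 6.6]) → bbox [0,0,0] .. [4.3,5.4,6.6]
lo = A.lo+B.lo = [7.2+0, 8.7+0, -9.2+0] = [7.200,8.700,-9.200]
hi = A.hi+B.hi = [10.2+4.3, 18+5.4, -2.2+6.6] = [14.500,23.400,4.400]
diag = √(7.3²+14.7²+13.6²) = √454.34 = 21.315

min=[7.200,8.700,-9.200] max=[14.500,23.400,4.400] diag=21.315


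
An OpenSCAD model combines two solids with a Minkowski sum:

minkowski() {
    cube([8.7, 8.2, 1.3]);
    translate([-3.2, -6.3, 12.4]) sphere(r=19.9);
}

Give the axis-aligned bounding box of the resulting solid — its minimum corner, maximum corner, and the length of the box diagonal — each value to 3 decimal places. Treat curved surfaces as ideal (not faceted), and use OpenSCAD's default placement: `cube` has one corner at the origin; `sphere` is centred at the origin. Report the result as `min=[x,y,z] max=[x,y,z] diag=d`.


min=[-23.100,-26.200,-7.500] max=[25.400,21.800,33.600] diag=79.658

A = translate([-3.2, -6.3, 12.4]) sphere(r=19.9) → bbox [-23.1,-26.2,-7.5] .. [16.7,13.6,32.3]
B = cube([8.7, 8.2, 1.3]) → bbox [0,0,0] .. [8.7,8.2,1.3]
lo = A.lo+B.lo = [-23.1+0, -26.2+0, -7.5+0] = [-23.100,-26.200,-7.500]
hi = A.hi+B.hi = [16.7+8.7, 13.6+8.2, 32.3+1.3] = [25.400,21.800,33.600]
diag = √(48.5²+48²+41.1²) = √6345.46 = 79.658


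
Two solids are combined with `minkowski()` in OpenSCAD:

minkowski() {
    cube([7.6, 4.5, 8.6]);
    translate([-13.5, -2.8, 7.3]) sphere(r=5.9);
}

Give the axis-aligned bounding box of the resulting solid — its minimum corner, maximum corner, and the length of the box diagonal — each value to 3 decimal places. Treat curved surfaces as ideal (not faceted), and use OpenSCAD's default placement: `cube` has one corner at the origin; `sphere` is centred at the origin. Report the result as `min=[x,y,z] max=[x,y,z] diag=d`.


min=[-19.400,-8.700,1.400] max=[0.000,7.600,21.800] diag=32.530

A = translate([-13.5, -2.8, 7.3]) sphere(r=5.9) → bbox [-19.4,-8.7,1.4] .. [-7.6,3.1,13.2]
B = cube([7.6, 4.5, 8.6]) → bbox [0,0,0] .. [7.6,4.5,8.6]
lo = A.lo+B.lo = [-19.4+0, -8.7+0, 1.4+0] = [-19.400,-8.700,1.400]
hi = A.hi+B.hi = [-7.6+7.6, 3.1+4.5, 13.2+8.6] = [0.000,7.600,21.800]
diag = √(19.4²+16.3²+20.4²) = √1058.21 = 32.530


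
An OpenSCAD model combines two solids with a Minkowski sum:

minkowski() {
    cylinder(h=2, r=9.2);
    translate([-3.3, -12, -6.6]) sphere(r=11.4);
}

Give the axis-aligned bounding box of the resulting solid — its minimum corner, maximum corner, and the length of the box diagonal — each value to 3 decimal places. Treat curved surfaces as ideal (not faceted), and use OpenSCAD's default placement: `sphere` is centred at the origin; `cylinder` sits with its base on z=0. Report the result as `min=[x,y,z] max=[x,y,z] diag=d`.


min=[-23.900,-32.600,-18.000] max=[17.300,8.600,6.800] diag=63.324

A = translate([-3.3, -12, -6.6]) sphere(r=11.4) → bbox [-14.7,-23.4,-18] .. [8.1,-0.6,4.8]
B = cylinder(h=2, r=9.2) → bbox [-9.2,-9.2,0] .. [9.2,9.2,2]
lo = A.lo+B.lo = [-14.7-9.2, -23.4-9.2, -18+0] = [-23.900,-32.600,-18.000]
hi = A.hi+B.hi = [8.1+9.2, -0.6+9.2, 4.8+2] = [17.300,8.600,6.800]
diag = √(41.2²+41.2²+24.8²) = √4009.92 = 63.324


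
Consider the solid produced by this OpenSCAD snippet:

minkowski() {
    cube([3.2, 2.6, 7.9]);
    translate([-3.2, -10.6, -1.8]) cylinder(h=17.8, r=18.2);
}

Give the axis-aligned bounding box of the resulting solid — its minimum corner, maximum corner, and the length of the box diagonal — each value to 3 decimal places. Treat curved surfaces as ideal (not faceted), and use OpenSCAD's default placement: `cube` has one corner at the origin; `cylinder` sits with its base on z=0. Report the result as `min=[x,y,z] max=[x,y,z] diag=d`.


min=[-21.400,-28.800,-1.800] max=[18.200,10.200,23.900] diag=61.234

A = translate([-3.2, -10.6, -1.8]) cylinder(h=17.8, r=18.2) → bbox [-21.4,-28.8,-1.8] .. [15,7.6,16]
B = cube([3.2, 2.6, 7.9]) → bbox [0,0,0] .. [3.2,2.6,7.9]
lo = A.lo+B.lo = [-21.4+0, -28.8+0, -1.8+0] = [-21.400,-28.800,-1.800]
hi = A.hi+B.hi = [15+3.2, 7.6+2.6, 16+7.9] = [18.200,10.200,23.900]
diag = √(39.6²+39²+25.7²) = √3749.65 = 61.234


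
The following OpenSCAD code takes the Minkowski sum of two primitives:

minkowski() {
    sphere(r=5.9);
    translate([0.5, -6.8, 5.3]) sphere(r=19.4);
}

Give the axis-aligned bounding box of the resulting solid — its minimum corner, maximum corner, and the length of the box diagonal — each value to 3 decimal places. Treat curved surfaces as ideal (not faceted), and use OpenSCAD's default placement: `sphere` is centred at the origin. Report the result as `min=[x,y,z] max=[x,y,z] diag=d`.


A = translate([0.5, -6.8, 5.3]) sphere(r=19.4) → bbox [-18.9,-26.2,-14.1] .. [19.9,12.6,24.7]
B = sphere(r=5.9) → bbox [-5.9,-5.9,-5.9] .. [5.9,5.9,5.9]
lo = A.lo+B.lo = [-18.9-5.9, -26.2-5.9, -14.1-5.9] = [-24.800,-32.100,-20.000]
hi = A.hi+B.hi = [19.9+5.9, 12.6+5.9, 24.7+5.9] = [25.800,18.500,30.600]
diag = √(50.6²+50.6²+50.6²) = √7681.08 = 87.642

min=[-24.800,-32.100,-20.000] max=[25.800,18.500,30.600] diag=87.642


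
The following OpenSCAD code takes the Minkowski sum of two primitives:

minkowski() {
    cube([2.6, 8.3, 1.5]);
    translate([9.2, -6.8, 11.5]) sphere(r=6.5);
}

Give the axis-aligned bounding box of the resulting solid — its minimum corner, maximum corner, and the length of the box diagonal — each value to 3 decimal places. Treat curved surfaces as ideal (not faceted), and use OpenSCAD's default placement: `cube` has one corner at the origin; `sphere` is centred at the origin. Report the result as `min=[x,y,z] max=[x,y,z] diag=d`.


A = translate([9.2, -6.8, 11.5]) sphere(r=6.5) → bbox [2.7,-13.3,5] .. [15.7,-0.3,18]
B = cube([2.6, 8.3, 1.5]) → bbox [0,0,0] .. [2.6,8.3,1.5]
lo = A.lo+B.lo = [2.7+0, -13.3+0, 5+0] = [2.700,-13.300,5.000]
hi = A.hi+B.hi = [15.7+2.6, -0.3+8.3, 18+1.5] = [18.300,8.000,19.500]
diag = √(15.6²+21.3²+14.5²) = √907.3 = 30.121

min=[2.700,-13.300,5.000] max=[18.300,8.000,19.500] diag=30.121


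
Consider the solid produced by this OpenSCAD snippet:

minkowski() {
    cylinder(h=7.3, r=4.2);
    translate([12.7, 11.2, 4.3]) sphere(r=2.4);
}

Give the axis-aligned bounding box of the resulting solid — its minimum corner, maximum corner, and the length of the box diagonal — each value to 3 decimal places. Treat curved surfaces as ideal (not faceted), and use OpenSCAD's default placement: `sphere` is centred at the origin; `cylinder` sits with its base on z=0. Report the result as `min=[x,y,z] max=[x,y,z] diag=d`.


min=[6.100,4.600,1.900] max=[19.300,17.800,14.000] diag=22.246

A = translate([12.7, 11.2, 4.3]) sphere(r=2.4) → bbox [10.3,8.8,1.9] .. [15.1,13.6,6.7]
B = cylinder(h=7.3, r=4.2) → bbox [-4.2,-4.2,0] .. [4.2,4.2,7.3]
lo = A.lo+B.lo = [10.3-4.2, 8.8-4.2, 1.9+0] = [6.100,4.600,1.900]
hi = A.hi+B.hi = [15.1+4.2, 13.6+4.2, 6.7+7.3] = [19.300,17.800,14.000]
diag = √(13.2²+13.2²+12.1²) = √494.89 = 22.246


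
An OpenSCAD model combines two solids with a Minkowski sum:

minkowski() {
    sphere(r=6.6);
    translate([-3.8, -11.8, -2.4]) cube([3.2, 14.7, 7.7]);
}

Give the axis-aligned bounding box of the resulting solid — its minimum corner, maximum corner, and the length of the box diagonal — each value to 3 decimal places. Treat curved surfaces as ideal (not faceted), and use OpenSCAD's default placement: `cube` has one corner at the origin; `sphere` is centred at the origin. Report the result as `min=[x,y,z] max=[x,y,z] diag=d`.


A = translate([-3.8, -11.8, -2.4]) cube([3.2, 14.7, 7.7]) → bbox [-3.8,-11.8,-2.4] .. [-0.6,2.9,5.3]
B = sphere(r=6.6) → bbox [-6.6,-6.6,-6.6] .. [6.6,6.6,6.6]
lo = A.lo+B.lo = [-3.8-6.6, -11.8-6.6, -2.4-6.6] = [-10.400,-18.400,-9.000]
hi = A.hi+B.hi = [-0.6+6.6, 2.9+6.6, 5.3+6.6] = [6.000,9.500,11.900]
diag = √(16.4²+27.9²+20.9²) = √1484.18 = 38.525

min=[-10.400,-18.400,-9.000] max=[6.000,9.500,11.900] diag=38.525


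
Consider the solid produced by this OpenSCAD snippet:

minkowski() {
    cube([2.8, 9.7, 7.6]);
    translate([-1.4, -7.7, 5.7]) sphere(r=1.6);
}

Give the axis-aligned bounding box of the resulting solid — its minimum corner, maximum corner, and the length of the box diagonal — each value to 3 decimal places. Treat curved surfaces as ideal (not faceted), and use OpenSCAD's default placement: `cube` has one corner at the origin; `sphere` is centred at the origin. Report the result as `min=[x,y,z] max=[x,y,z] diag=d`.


A = translate([-1.4, -7.7, 5.7]) sphere(r=1.6) → bbox [-3,-9.3,4.1] .. [0.2,-6.1,7.3]
B = cube([2.8, 9.7, 7.6]) → bbox [0,0,0] .. [2.8,9.7,7.6]
lo = A.lo+B.lo = [-3+0, -9.3+0, 4.1+0] = [-3.000,-9.300,4.100]
hi = A.hi+B.hi = [0.2+2.8, -6.1+9.7, 7.3+7.6] = [3.000,3.600,14.900]
diag = √(6²+12.9²+10.8²) = √319.05 = 17.862

min=[-3.000,-9.300,4.100] max=[3.000,3.600,14.900] diag=17.862


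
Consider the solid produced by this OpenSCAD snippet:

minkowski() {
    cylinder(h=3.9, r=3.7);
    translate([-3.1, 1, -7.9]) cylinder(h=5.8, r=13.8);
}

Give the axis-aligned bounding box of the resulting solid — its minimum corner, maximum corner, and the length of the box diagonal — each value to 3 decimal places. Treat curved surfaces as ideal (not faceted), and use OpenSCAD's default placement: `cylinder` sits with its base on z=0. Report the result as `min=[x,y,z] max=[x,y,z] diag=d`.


A = translate([-3.1, 1, -7.9]) cylinder(h=5.8, r=13.8) → bbox [-16.9,-12.8,-7.9] .. [10.7,14.8,-2.1]
B = cylinder(h=3.9, r=3.7) → bbox [-3.7,-3.7,0] .. [3.7,3.7,3.9]
lo = A.lo+B.lo = [-16.9-3.7, -12.8-3.7, -7.9+0] = [-20.600,-16.500,-7.900]
hi = A.hi+B.hi = [10.7+3.7, 14.8+3.7, -2.1+3.9] = [14.400,18.500,1.800]
diag = √(35²+35²+9.7²) = √2544.09 = 50.439

min=[-20.600,-16.500,-7.900] max=[14.400,18.500,1.800] diag=50.439


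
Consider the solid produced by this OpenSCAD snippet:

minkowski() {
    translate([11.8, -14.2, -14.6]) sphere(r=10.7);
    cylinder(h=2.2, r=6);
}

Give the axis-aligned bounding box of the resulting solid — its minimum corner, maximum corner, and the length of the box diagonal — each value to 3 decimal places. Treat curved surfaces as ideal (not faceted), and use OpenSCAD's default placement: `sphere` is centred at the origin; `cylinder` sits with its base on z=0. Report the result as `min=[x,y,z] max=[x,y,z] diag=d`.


min=[-4.900,-30.900,-25.300] max=[28.500,2.500,-1.700] diag=52.802

A = translate([11.8, -14.2, -14.6]) sphere(r=10.7) → bbox [1.1,-24.9,-25.3] .. [22.5,-3.5,-3.9]
B = cylinder(h=2.2, r=6) → bbox [-6,-6,0] .. [6,6,2.2]
lo = A.lo+B.lo = [1.1-6, -24.9-6, -25.3+0] = [-4.900,-30.900,-25.300]
hi = A.hi+B.hi = [22.5+6, -3.5+6, -3.9+2.2] = [28.500,2.500,-1.700]
diag = √(33.4²+33.4²+23.6²) = √2788.08 = 52.802


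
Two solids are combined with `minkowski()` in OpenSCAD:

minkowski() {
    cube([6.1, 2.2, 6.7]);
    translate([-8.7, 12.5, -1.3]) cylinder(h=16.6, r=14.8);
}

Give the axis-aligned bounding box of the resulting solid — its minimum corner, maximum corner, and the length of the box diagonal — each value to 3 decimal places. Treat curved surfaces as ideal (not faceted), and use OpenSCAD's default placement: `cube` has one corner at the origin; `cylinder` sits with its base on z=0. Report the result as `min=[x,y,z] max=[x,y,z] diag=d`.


A = translate([-8.7, 12.5, -1.3]) cylinder(h=16.6, r=14.8) → bbox [-23.5,-2.3,-1.3] .. [6.1,27.3,15.3]
B = cube([6.1, 2.2, 6.7]) → bbox [0,0,0] .. [6.1,2.2,6.7]
lo = A.lo+B.lo = [-23.5+0, -2.3+0, -1.3+0] = [-23.500,-2.300,-1.300]
hi = A.hi+B.hi = [6.1+6.1, 27.3+2.2, 15.3+6.7] = [12.200,29.500,22.000]
diag = √(35.7²+31.8²+23.3²) = √2828.62 = 53.185

min=[-23.500,-2.300,-1.300] max=[12.200,29.500,22.000] diag=53.185


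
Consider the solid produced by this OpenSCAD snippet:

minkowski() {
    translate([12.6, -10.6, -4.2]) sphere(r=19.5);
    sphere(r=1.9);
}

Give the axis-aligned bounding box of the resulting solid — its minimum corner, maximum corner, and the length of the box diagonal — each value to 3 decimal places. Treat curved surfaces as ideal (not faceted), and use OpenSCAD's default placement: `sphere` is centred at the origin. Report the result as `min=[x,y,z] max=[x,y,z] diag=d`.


A = translate([12.6, -10.6, -4.2]) sphere(r=19.5) → bbox [-6.9,-30.1,-23.7] .. [32.1,8.9,15.3]
B = sphere(r=1.9) → bbox [-1.9,-1.9,-1.9] .. [1.9,1.9,1.9]
lo = A.lo+B.lo = [-6.9-1.9, -30.1-1.9, -23.7-1.9] = [-8.800,-32.000,-25.600]
hi = A.hi+B.hi = [32.1+1.9, 8.9+1.9, 15.3+1.9] = [34.000,10.800,17.200]
diag = √(42.8²+42.8²+42.8²) = √5495.52 = 74.132

min=[-8.800,-32.000,-25.600] max=[34.000,10.800,17.200] diag=74.132


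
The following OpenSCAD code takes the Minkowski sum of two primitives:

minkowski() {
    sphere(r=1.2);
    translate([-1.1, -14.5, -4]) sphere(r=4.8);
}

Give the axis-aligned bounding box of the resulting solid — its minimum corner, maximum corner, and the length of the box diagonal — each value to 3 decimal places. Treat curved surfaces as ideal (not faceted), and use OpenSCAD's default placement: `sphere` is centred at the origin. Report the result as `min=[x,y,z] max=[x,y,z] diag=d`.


min=[-7.100,-20.500,-10.000] max=[4.900,-8.500,2.000] diag=20.785

A = translate([-1.1, -14.5, -4]) sphere(r=4.8) → bbox [-5.9,-19.3,-8.8] .. [3.7,-9.7,0.8]
B = sphere(r=1.2) → bbox [-1.2,-1.2,-1.2] .. [1.2,1.2,1.2]
lo = A.lo+B.lo = [-5.9-1.2, -19.3-1.2, -8.8-1.2] = [-7.100,-20.500,-10.000]
hi = A.hi+B.hi = [3.7+1.2, -9.7+1.2, 0.8+1.2] = [4.900,-8.500,2.000]
diag = √(12²+12²+12²) = √432 = 20.785


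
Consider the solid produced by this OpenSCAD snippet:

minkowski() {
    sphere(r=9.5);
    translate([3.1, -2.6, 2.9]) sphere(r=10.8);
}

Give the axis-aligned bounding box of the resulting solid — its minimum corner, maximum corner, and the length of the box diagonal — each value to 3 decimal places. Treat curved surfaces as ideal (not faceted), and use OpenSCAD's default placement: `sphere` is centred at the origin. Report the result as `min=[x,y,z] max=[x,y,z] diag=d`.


min=[-17.200,-22.900,-17.400] max=[23.400,17.700,23.200] diag=70.321

A = translate([3.1, -2.6, 2.9]) sphere(r=10.8) → bbox [-7.7,-13.4,-7.9] .. [13.9,8.2,13.7]
B = sphere(r=9.5) → bbox [-9.5,-9.5,-9.5] .. [9.5,9.5,9.5]
lo = A.lo+B.lo = [-7.7-9.5, -13.4-9.5, -7.9-9.5] = [-17.200,-22.900,-17.400]
hi = A.hi+B.hi = [13.9+9.5, 8.2+9.5, 13.7+9.5] = [23.400,17.700,23.200]
diag = √(40.6²+40.6²+40.6²) = √4945.08 = 70.321


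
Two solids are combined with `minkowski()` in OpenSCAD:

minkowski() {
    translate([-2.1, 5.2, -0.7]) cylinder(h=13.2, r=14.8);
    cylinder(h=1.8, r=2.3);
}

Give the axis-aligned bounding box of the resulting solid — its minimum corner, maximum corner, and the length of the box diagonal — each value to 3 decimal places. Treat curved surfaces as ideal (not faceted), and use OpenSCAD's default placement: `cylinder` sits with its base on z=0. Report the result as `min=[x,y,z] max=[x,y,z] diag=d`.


A = translate([-2.1, 5.2, -0.7]) cylinder(h=13.2, r=14.8) → bbox [-16.9,-9.6,-0.7] .. [12.7,20,12.5]
B = cylinder(h=1.8, r=2.3) → bbox [-2.3,-2.3,0] .. [2.3,2.3,1.8]
lo = A.lo+B.lo = [-16.9-2.3, -9.6-2.3, -0.7+0] = [-19.200,-11.900,-0.700]
hi = A.hi+B.hi = [12.7+2.3, 20+2.3, 12.5+1.8] = [15.000,22.300,14.300]
diag = √(34.2²+34.2²+15²) = √2564.28 = 50.639

min=[-19.200,-11.900,-0.700] max=[15.000,22.300,14.300] diag=50.639


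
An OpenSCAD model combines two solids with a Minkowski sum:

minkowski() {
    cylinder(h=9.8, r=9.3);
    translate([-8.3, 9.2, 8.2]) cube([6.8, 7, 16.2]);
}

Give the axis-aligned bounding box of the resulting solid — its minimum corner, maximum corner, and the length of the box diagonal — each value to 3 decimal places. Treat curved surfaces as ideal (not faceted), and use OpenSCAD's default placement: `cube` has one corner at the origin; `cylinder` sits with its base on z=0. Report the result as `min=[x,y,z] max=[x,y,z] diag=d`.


A = translate([-8.3, 9.2, 8.2]) cube([6.8, 7, 16.2]) → bbox [-8.3,9.2,8.2] .. [-1.5,16.2,24.4]
B = cylinder(h=9.8, r=9.3) → bbox [-9.3,-9.3,0] .. [9.3,9.3,9.8]
lo = A.lo+B.lo = [-8.3-9.3, 9.2-9.3, 8.2+0] = [-17.600,-0.100,8.200]
hi = A.hi+B.hi = [-1.5+9.3, 16.2+9.3, 24.4+9.8] = [7.800,25.500,34.200]
diag = √(25.4²+25.6²+26²) = √1976.52 = 44.458

min=[-17.600,-0.100,8.200] max=[7.800,25.500,34.200] diag=44.458


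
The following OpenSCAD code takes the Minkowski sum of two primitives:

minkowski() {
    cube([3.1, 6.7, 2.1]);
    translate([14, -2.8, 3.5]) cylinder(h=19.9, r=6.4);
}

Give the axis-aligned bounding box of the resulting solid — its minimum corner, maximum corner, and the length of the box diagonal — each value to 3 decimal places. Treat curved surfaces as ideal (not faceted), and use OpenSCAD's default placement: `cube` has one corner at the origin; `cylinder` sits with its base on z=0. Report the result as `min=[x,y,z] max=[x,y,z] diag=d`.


min=[7.600,-9.200,3.500] max=[23.500,10.300,25.500] diag=33.422

A = translate([14, -2.8, 3.5]) cylinder(h=19.9, r=6.4) → bbox [7.6,-9.2,3.5] .. [20.4,3.6,23.4]
B = cube([3.1, 6.7, 2.1]) → bbox [0,0,0] .. [3.1,6.7,2.1]
lo = A.lo+B.lo = [7.6+0, -9.2+0, 3.5+0] = [7.600,-9.200,3.500]
hi = A.hi+B.hi = [20.4+3.1, 3.6+6.7, 23.4+2.1] = [23.500,10.300,25.500]
diag = √(15.9²+19.5²+22²) = √1117.06 = 33.422


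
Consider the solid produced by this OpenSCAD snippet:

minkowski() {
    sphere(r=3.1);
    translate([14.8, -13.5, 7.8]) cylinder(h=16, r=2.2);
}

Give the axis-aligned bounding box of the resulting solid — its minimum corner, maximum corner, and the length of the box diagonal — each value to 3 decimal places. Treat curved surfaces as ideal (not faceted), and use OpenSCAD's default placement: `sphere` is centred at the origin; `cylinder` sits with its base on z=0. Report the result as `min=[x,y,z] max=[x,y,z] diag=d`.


min=[9.500,-18.800,4.700] max=[20.100,-8.200,26.900] diag=26.787

A = translate([14.8, -13.5, 7.8]) cylinder(h=16, r=2.2) → bbox [12.6,-15.7,7.8] .. [17,-11.3,23.8]
B = sphere(r=3.1) → bbox [-3.1,-3.1,-3.1] .. [3.1,3.1,3.1]
lo = A.lo+B.lo = [12.6-3.1, -15.7-3.1, 7.8-3.1] = [9.500,-18.800,4.700]
hi = A.hi+B.hi = [17+3.1, -11.3+3.1, 23.8+3.1] = [20.100,-8.200,26.900]
diag = √(10.6²+10.6²+22.2²) = √717.56 = 26.787


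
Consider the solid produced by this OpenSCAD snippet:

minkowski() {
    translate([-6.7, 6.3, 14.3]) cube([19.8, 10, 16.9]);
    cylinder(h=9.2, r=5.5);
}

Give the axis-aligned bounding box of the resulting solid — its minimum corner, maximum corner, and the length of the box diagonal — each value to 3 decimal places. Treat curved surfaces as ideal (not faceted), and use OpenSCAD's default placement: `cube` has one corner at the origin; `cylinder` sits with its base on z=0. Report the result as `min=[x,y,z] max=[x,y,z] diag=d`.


A = translate([-6.7, 6.3, 14.3]) cube([19.8, 10, 16.9]) → bbox [-6.7,6.3,14.3] .. [13.1,16.3,31.2]
B = cylinder(h=9.2, r=5.5) → bbox [-5.5,-5.5,0] .. [5.5,5.5,9.2]
lo = A.lo+B.lo = [-6.7-5.5, 6.3-5.5, 14.3+0] = [-12.200,0.800,14.300]
hi = A.hi+B.hi = [13.1+5.5, 16.3+5.5, 31.2+9.2] = [18.600,21.800,40.400]
diag = √(30.8²+21²+26.1²) = √2070.85 = 45.507

min=[-12.200,0.800,14.300] max=[18.600,21.800,40.400] diag=45.507


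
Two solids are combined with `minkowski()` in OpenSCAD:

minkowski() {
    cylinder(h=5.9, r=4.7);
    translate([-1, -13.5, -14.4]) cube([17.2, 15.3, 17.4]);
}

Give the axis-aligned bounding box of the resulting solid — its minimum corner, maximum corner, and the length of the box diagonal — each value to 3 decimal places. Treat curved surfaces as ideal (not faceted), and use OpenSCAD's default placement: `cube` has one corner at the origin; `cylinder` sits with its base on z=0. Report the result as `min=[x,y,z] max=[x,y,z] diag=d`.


min=[-5.700,-18.200,-14.400] max=[20.900,6.500,8.900] diag=43.134

A = translate([-1, -13.5, -14.4]) cube([17.2, 15.3, 17.4]) → bbox [-1,-13.5,-14.4] .. [16.2,1.8,3]
B = cylinder(h=5.9, r=4.7) → bbox [-4.7,-4.7,0] .. [4.7,4.7,5.9]
lo = A.lo+B.lo = [-1-4.7, -13.5-4.7, -14.4+0] = [-5.700,-18.200,-14.400]
hi = A.hi+B.hi = [16.2+4.7, 1.8+4.7, 3+5.9] = [20.900,6.500,8.900]
diag = √(26.6²+24.7²+23.3²) = √1860.54 = 43.134


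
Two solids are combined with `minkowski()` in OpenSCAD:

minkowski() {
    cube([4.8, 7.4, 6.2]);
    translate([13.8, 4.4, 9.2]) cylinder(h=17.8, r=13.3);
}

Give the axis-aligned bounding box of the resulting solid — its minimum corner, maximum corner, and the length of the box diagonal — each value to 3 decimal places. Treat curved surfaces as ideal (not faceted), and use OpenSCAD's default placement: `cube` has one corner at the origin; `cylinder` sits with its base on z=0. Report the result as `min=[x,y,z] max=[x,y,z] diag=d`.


A = translate([13.8, 4.4, 9.2]) cylinder(h=17.8, r=13.3) → bbox [0.5,-8.9,9.2] .. [27.1,17.7,27]
B = cube([4.8, 7.4, 6.2]) → bbox [0,0,0] .. [4.8,7.4,6.2]
lo = A.lo+B.lo = [0.5+0, -8.9+0, 9.2+0] = [0.500,-8.900,9.200]
hi = A.hi+B.hi = [27.1+4.8, 17.7+7.4, 27+6.2] = [31.900,25.100,33.200]
diag = √(31.4²+34²+24²) = √2717.96 = 52.134

min=[0.500,-8.900,9.200] max=[31.900,25.100,33.200] diag=52.134


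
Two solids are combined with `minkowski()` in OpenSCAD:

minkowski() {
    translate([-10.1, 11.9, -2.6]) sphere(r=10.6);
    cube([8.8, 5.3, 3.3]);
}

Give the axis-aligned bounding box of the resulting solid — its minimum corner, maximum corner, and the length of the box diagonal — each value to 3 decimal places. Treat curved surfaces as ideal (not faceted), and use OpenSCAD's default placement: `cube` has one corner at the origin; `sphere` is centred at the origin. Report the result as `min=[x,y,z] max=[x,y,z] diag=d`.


A = translate([-10.1, 11.9, -2.6]) sphere(r=10.6) → bbox [-20.7,1.3,-13.2] .. [0.5,22.5,8]
B = cube([8.8, 5.3, 3.3]) → bbox [0,0,0] .. [8.8,5.3,3.3]
lo = A.lo+B.lo = [-20.7+0, 1.3+0, -13.2+0] = [-20.700,1.300,-13.200]
hi = A.hi+B.hi = [0.5+8.8, 22.5+5.3, 8+3.3] = [9.300,27.800,11.300]
diag = √(30²+26.5²+24.5²) = √2202.5 = 46.931

min=[-20.700,1.300,-13.200] max=[9.300,27.800,11.300] diag=46.931


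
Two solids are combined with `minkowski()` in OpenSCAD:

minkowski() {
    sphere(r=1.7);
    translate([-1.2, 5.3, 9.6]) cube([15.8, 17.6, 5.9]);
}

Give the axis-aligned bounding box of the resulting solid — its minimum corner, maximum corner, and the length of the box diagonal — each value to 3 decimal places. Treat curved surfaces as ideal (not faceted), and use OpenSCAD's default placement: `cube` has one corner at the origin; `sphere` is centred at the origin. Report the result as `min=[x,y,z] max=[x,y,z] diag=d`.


min=[-2.900,3.600,7.900] max=[16.300,24.600,17.200] diag=29.935

A = translate([-1.2, 5.3, 9.6]) cube([15.8, 17.6, 5.9]) → bbox [-1.2,5.3,9.6] .. [14.6,22.9,15.5]
B = sphere(r=1.7) → bbox [-1.7,-1.7,-1.7] .. [1.7,1.7,1.7]
lo = A.lo+B.lo = [-1.2-1.7, 5.3-1.7, 9.6-1.7] = [-2.900,3.600,7.900]
hi = A.hi+B.hi = [14.6+1.7, 22.9+1.7, 15.5+1.7] = [16.300,24.600,17.200]
diag = √(19.2²+21²+9.3²) = √896.13 = 29.935


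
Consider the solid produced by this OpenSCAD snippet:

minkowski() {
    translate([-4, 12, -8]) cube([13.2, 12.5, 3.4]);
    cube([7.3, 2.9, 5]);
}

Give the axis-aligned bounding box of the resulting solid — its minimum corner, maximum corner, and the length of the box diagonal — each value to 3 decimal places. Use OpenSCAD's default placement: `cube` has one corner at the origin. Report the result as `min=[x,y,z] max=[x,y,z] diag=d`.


A = translate([-4, 12, -8]) cube([13.2, 12.5, 3.4]) → bbox [-4,12,-8] .. [9.2,24.5,-4.6]
B = cube([7.3, 2.9, 5]) → bbox [0,0,0] .. [7.3,2.9,5]
lo = A.lo+B.lo = [-4+0, 12+0, -8+0] = [-4.000,12.000,-8.000]
hi = A.hi+B.hi = [9.2+7.3, 24.5+2.9, -4.6+5] = [16.500,27.400,0.400]
diag = √(20.5²+15.4²+8.4²) = √727.97 = 26.981

min=[-4.000,12.000,-8.000] max=[16.500,27.400,0.400] diag=26.981


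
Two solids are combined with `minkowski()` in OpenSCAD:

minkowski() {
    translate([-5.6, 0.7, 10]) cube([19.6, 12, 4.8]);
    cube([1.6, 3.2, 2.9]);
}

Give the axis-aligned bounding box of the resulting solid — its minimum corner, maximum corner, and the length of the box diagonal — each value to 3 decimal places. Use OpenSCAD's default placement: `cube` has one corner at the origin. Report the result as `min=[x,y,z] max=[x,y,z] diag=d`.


A = translate([-5.6, 0.7, 10]) cube([19.6, 12, 4.8]) → bbox [-5.6,0.7,10] .. [14,12.7,14.8]
B = cube([1.6, 3.2, 2.9]) → bbox [0,0,0] .. [1.6,3.2,2.9]
lo = A.lo+B.lo = [-5.6+0, 0.7+0, 10+0] = [-5.600,0.700,10.000]
hi = A.hi+B.hi = [14+1.6, 12.7+3.2, 14.8+2.9] = [15.600,15.900,17.700]
diag = √(21.2²+15.2²+7.7²) = √739.77 = 27.199

min=[-5.600,0.700,10.000] max=[15.600,15.900,17.700] diag=27.199


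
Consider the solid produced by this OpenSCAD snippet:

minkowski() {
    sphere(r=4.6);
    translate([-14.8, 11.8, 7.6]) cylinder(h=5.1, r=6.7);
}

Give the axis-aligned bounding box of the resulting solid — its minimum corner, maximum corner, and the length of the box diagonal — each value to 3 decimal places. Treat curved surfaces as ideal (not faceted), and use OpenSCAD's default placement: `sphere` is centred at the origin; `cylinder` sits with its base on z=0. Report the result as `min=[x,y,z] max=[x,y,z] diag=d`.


A = translate([-14.8, 11.8, 7.6]) cylinder(h=5.1, r=6.7) → bbox [-21.5,5.1,7.6] .. [-8.1,18.5,12.7]
B = sphere(r=4.6) → bbox [-4.6,-4.6,-4.6] .. [4.6,4.6,4.6]
lo = A.lo+B.lo = [-21.5-4.6, 5.1-4.6, 7.6-4.6] = [-26.100,0.500,3.000]
hi = A.hi+B.hi = [-8.1+4.6, 18.5+4.6, 12.7+4.6] = [-3.500,23.100,17.300]
diag = √(22.6²+22.6²+14.3²) = √1226.01 = 35.014

min=[-26.100,0.500,3.000] max=[-3.500,23.100,17.300] diag=35.014


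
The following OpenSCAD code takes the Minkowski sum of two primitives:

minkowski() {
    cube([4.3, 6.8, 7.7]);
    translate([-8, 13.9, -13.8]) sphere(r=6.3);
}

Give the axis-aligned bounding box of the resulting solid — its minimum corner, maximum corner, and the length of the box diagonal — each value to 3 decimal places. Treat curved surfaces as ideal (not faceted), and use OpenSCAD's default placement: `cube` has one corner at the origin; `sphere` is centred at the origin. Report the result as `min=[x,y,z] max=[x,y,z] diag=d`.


min=[-14.300,7.600,-20.100] max=[2.600,27.000,0.200] diag=32.773

A = translate([-8, 13.9, -13.8]) sphere(r=6.3) → bbox [-14.3,7.6,-20.1] .. [-1.7,20.2,-7.5]
B = cube([4.3, 6.8, 7.7]) → bbox [0,0,0] .. [4.3,6.8,7.7]
lo = A.lo+B.lo = [-14.3+0, 7.6+0, -20.1+0] = [-14.300,7.600,-20.100]
hi = A.hi+B.hi = [-1.7+4.3, 20.2+6.8, -7.5+7.7] = [2.600,27.000,0.200]
diag = √(16.9²+19.4²+20.3²) = √1074.06 = 32.773


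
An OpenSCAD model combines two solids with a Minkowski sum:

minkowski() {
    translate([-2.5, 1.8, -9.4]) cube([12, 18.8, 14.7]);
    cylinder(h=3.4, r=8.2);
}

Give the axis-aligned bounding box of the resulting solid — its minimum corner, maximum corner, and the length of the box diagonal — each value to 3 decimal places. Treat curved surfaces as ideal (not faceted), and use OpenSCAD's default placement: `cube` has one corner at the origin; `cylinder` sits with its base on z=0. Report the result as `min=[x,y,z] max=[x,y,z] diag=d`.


min=[-10.700,-6.400,-9.400] max=[17.700,28.800,8.700] diag=48.716

A = translate([-2.5, 1.8, -9.4]) cube([12, 18.8, 14.7]) → bbox [-2.5,1.8,-9.4] .. [9.5,20.6,5.3]
B = cylinder(h=3.4, r=8.2) → bbox [-8.2,-8.2,0] .. [8.2,8.2,3.4]
lo = A.lo+B.lo = [-2.5-8.2, 1.8-8.2, -9.4+0] = [-10.700,-6.400,-9.400]
hi = A.hi+B.hi = [9.5+8.2, 20.6+8.2, 5.3+3.4] = [17.700,28.800,8.700]
diag = √(28.4²+35.2²+18.1²) = √2373.21 = 48.716


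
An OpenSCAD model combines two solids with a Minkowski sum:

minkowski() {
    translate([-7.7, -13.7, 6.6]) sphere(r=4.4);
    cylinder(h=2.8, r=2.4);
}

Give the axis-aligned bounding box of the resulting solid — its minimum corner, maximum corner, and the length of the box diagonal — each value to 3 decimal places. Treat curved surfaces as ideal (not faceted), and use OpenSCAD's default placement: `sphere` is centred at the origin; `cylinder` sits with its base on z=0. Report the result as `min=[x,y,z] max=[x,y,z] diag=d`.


min=[-14.500,-20.500,2.200] max=[-0.900,-6.900,13.800] diag=22.461

A = translate([-7.7, -13.7, 6.6]) sphere(r=4.4) → bbox [-12.1,-18.1,2.2] .. [-3.3,-9.3,11]
B = cylinder(h=2.8, r=2.4) → bbox [-2.4,-2.4,0] .. [2.4,2.4,2.8]
lo = A.lo+B.lo = [-12.1-2.4, -18.1-2.4, 2.2+0] = [-14.500,-20.500,2.200]
hi = A.hi+B.hi = [-3.3+2.4, -9.3+2.4, 11+2.8] = [-0.900,-6.900,13.800]
diag = √(13.6²+13.6²+11.6²) = √504.48 = 22.461


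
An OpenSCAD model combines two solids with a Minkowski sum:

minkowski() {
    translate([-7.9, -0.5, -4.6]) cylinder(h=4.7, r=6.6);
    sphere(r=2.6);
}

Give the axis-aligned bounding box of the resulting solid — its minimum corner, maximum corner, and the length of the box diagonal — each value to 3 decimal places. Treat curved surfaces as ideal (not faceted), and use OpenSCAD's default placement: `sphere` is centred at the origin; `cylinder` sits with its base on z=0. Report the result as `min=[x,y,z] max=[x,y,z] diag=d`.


A = translate([-7.9, -0.5, -4.6]) cylinder(h=4.7, r=6.6) → bbox [-14.5,-7.1,-4.6] .. [-1.3,6.1,0.1]
B = sphere(r=2.6) → bbox [-2.6,-2.6,-2.6] .. [2.6,2.6,2.6]
lo = A.lo+B.lo = [-14.5-2.6, -7.1-2.6, -4.6-2.6] = [-17.100,-9.700,-7.200]
hi = A.hi+B.hi = [-1.3+2.6, 6.1+2.6, 0.1+2.6] = [1.300,8.700,2.700]
diag = √(18.4²+18.4²+9.9²) = √775.13 = 27.841

min=[-17.100,-9.700,-7.200] max=[1.300,8.700,2.700] diag=27.841


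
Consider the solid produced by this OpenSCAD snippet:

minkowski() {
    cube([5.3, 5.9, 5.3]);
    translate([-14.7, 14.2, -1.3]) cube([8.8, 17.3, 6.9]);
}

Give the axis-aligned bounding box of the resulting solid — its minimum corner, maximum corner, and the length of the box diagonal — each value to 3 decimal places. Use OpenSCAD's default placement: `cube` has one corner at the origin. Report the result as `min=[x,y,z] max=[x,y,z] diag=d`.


min=[-14.700,14.200,-1.300] max=[-0.600,37.400,10.900] diag=29.764

A = translate([-14.7, 14.2, -1.3]) cube([8.8, 17.3, 6.9]) → bbox [-14.7,14.2,-1.3] .. [-5.9,31.5,5.6]
B = cube([5.3, 5.9, 5.3]) → bbox [0,0,0] .. [5.3,5.9,5.3]
lo = A.lo+B.lo = [-14.7+0, 14.2+0, -1.3+0] = [-14.700,14.200,-1.300]
hi = A.hi+B.hi = [-5.9+5.3, 31.5+5.9, 5.6+5.3] = [-0.600,37.400,10.900]
diag = √(14.1²+23.2²+12.2²) = √885.89 = 29.764


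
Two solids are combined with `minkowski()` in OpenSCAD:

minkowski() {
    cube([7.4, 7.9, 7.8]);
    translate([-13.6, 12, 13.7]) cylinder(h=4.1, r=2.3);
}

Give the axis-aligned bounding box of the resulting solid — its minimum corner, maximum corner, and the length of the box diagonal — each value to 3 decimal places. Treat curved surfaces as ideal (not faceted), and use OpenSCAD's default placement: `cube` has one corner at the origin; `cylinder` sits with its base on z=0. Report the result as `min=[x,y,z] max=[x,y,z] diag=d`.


A = translate([-13.6, 12, 13.7]) cylinder(h=4.1, r=2.3) → bbox [-15.9,9.7,13.7] .. [-11.3,14.3,17.8]
B = cube([7.4, 7.9, 7.8]) → bbox [0,0,0] .. [7.4,7.9,7.8]
lo = A.lo+B.lo = [-15.9+0, 9.7+0, 13.7+0] = [-15.900,9.700,13.700]
hi = A.hi+B.hi = [-11.3+7.4, 14.3+7.9, 17.8+7.8] = [-3.900,22.200,25.600]
diag = √(12²+12.5²+11.9²) = √441.86 = 21.020

min=[-15.900,9.700,13.700] max=[-3.900,22.200,25.600] diag=21.020


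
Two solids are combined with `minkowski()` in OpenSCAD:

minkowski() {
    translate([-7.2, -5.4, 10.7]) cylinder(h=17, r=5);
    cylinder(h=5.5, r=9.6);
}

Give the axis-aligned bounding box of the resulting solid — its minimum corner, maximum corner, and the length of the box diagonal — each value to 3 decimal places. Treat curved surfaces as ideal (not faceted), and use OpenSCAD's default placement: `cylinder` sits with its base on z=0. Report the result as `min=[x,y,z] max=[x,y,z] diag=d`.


A = translate([-7.2, -5.4, 10.7]) cylinder(h=17, r=5) → bbox [-12.2,-10.4,10.7] .. [-2.2,-0.4,27.7]
B = cylinder(h=5.5, r=9.6) → bbox [-9.6,-9.6,0] .. [9.6,9.6,5.5]
lo = A.lo+B.lo = [-12.2-9.6, -10.4-9.6, 10.7+0] = [-21.800,-20.000,10.700]
hi = A.hi+B.hi = [-2.2+9.6, -0.4+9.6, 27.7+5.5] = [7.400,9.200,33.200]
diag = √(29.2²+29.2²+22.5²) = √2211.53 = 47.027

min=[-21.800,-20.000,10.700] max=[7.400,9.200,33.200] diag=47.027


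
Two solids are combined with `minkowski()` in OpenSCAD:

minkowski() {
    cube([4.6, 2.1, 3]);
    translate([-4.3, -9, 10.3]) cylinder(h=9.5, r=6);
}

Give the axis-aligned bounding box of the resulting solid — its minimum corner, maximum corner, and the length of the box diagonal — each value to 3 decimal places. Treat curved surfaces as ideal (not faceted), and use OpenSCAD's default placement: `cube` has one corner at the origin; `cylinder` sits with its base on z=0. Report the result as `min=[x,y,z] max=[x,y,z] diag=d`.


A = translate([-4.3, -9, 10.3]) cylinder(h=9.5, r=6) → bbox [-10.3,-15,10.3] .. [1.7,-3,19.8]
B = cube([4.6, 2.1, 3]) → bbox [0,0,0] .. [4.6,2.1,3]
lo = A.lo+B.lo = [-10.3+0, -15+0, 10.3+0] = [-10.300,-15.000,10.300]
hi = A.hi+B.hi = [1.7+4.6, -3+2.1, 19.8+3] = [6.300,-0.900,22.800]
diag = √(16.6²+14.1²+12.5²) = √630.62 = 25.112

min=[-10.300,-15.000,10.300] max=[6.300,-0.900,22.800] diag=25.112


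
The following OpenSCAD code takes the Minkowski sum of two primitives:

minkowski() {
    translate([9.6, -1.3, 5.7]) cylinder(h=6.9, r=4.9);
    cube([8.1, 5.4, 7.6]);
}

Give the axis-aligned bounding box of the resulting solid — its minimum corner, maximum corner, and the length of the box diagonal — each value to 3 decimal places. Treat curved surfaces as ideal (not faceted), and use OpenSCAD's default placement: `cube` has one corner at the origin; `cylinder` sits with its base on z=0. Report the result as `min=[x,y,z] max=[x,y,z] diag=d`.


min=[4.700,-6.200,5.700] max=[22.600,9.000,20.200] diag=27.599

A = translate([9.6, -1.3, 5.7]) cylinder(h=6.9, r=4.9) → bbox [4.7,-6.2,5.7] .. [14.5,3.6,12.6]
B = cube([8.1, 5.4, 7.6]) → bbox [0,0,0] .. [8.1,5.4,7.6]
lo = A.lo+B.lo = [4.7+0, -6.2+0, 5.7+0] = [4.700,-6.200,5.700]
hi = A.hi+B.hi = [14.5+8.1, 3.6+5.4, 12.6+7.6] = [22.600,9.000,20.200]
diag = √(17.9²+15.2²+14.5²) = √761.7 = 27.599


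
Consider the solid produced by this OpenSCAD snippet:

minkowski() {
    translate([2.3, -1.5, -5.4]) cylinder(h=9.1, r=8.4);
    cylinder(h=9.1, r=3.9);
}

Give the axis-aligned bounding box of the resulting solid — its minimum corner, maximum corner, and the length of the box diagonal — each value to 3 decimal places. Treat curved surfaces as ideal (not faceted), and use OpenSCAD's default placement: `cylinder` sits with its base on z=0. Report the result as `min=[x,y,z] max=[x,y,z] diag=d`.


min=[-10.000,-13.800,-5.400] max=[14.600,10.800,12.800] diag=39.263

A = translate([2.3, -1.5, -5.4]) cylinder(h=9.1, r=8.4) → bbox [-6.1,-9.9,-5.4] .. [10.7,6.9,3.7]
B = cylinder(h=9.1, r=3.9) → bbox [-3.9,-3.9,0] .. [3.9,3.9,9.1]
lo = A.lo+B.lo = [-6.1-3.9, -9.9-3.9, -5.4+0] = [-10.000,-13.800,-5.400]
hi = A.hi+B.hi = [10.7+3.9, 6.9+3.9, 3.7+9.1] = [14.600,10.800,12.800]
diag = √(24.6²+24.6²+18.2²) = √1541.56 = 39.263


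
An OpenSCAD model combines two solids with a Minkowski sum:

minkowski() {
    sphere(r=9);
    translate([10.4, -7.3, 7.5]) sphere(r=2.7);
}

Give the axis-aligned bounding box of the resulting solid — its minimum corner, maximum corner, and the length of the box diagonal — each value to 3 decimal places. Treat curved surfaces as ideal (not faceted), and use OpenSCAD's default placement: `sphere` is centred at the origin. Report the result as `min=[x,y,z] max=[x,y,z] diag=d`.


min=[-1.300,-19.000,-4.200] max=[22.100,4.400,19.200] diag=40.530

A = translate([10.4, -7.3, 7.5]) sphere(r=2.7) → bbox [7.7,-10,4.8] .. [13.1,-4.6,10.2]
B = sphere(r=9) → bbox [-9,-9,-9] .. [9,9,9]
lo = A.lo+B.lo = [7.7-9, -10-9, 4.8-9] = [-1.300,-19.000,-4.200]
hi = A.hi+B.hi = [13.1+9, -4.6+9, 10.2+9] = [22.100,4.400,19.200]
diag = √(23.4²+23.4²+23.4²) = √1642.68 = 40.530


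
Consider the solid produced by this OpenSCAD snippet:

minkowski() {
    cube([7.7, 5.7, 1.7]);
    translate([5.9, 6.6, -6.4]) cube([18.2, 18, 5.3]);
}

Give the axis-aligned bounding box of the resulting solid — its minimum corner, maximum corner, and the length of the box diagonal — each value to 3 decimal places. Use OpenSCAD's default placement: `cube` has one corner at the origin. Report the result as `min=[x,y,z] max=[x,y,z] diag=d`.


min=[5.900,6.600,-6.400] max=[31.800,30.300,0.600] diag=35.798

A = translate([5.9, 6.6, -6.4]) cube([18.2, 18, 5.3]) → bbox [5.9,6.6,-6.4] .. [24.1,24.6,-1.1]
B = cube([7.7, 5.7, 1.7]) → bbox [0,0,0] .. [7.7,5.7,1.7]
lo = A.lo+B.lo = [5.9+0, 6.6+0, -6.4+0] = [5.900,6.600,-6.400]
hi = A.hi+B.hi = [24.1+7.7, 24.6+5.7, -1.1+1.7] = [31.800,30.300,0.600]
diag = √(25.9²+23.7²+7²) = √1281.5 = 35.798


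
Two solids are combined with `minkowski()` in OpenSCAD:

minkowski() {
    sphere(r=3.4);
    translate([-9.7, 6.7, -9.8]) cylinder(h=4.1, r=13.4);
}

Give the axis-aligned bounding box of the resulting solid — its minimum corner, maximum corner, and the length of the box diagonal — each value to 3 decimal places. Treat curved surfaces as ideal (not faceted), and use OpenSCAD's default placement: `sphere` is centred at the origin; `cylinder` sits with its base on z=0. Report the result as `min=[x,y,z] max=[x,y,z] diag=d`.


A = translate([-9.7, 6.7, -9.8]) cylinder(h=4.1, r=13.4) → bbox [-23.1,-6.7,-9.8] .. [3.7,20.1,-5.7]
B = sphere(r=3.4) → bbox [-3.4,-3.4,-3.4] .. [3.4,3.4,3.4]
lo = A.lo+B.lo = [-23.1-3.4, -6.7-3.4, -9.8-3.4] = [-26.500,-10.100,-13.200]
hi = A.hi+B.hi = [3.7+3.4, 20.1+3.4, -5.7+3.4] = [7.100,23.500,-2.300]
diag = √(33.6²+33.6²+10.9²) = √2376.73 = 48.752

min=[-26.500,-10.100,-13.200] max=[7.100,23.500,-2.300] diag=48.752


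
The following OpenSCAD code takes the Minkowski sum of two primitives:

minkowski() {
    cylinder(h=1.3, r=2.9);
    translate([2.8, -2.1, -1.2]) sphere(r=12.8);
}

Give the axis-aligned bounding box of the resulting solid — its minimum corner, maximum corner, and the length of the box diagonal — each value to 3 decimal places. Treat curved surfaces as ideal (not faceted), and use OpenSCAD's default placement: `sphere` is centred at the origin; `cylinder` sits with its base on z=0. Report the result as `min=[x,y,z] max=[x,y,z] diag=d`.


A = translate([2.8, -2.1, -1.2]) sphere(r=12.8) → bbox [-10,-14.9,-14] .. [15.6,10.7,11.6]
B = cylinder(h=1.3, r=2.9) → bbox [-2.9,-2.9,0] .. [2.9,2.9,1.3]
lo = A.lo+B.lo = [-10-2.9, -14.9-2.9, -14+0] = [-12.900,-17.800,-14.000]
hi = A.hi+B.hi = [15.6+2.9, 10.7+2.9, 11.6+1.3] = [18.500,13.600,12.900]
diag = √(31.4²+31.4²+26.9²) = √2695.53 = 51.918

min=[-12.900,-17.800,-14.000] max=[18.500,13.600,12.900] diag=51.918
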